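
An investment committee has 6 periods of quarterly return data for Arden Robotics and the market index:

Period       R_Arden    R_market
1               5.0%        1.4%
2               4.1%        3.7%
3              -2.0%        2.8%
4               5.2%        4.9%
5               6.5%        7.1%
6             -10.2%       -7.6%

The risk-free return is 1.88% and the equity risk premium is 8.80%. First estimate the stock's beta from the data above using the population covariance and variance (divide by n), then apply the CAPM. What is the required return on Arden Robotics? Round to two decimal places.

Mean R_i = (5.0 + 4.1 − 2.0 + 5.2 + 6.5 − 10.2) / 6 = 1.4333%
Mean R_m = (1.4 + 3.7 + 2.8 + 4.9 + 7.1 − 7.6) / 6 = 2.0500%
Σ(R_i − R̄_i)(R_m − R̄_m) = 148.0900  ⇒  Cov = 148.0900 / 6 = 24.6817
Σ(R_m − R̄_m)² = 130.4550  ⇒  Var(R_m) = 130.4550 / 6 = 21.7425
β = Cov / Var(R_m) = 24.6817 / 21.7425 = 1.1352
E(R) = R_f + β × MRP = 1.88% + 1.1352 × 8.80% = 11.87%

11.87%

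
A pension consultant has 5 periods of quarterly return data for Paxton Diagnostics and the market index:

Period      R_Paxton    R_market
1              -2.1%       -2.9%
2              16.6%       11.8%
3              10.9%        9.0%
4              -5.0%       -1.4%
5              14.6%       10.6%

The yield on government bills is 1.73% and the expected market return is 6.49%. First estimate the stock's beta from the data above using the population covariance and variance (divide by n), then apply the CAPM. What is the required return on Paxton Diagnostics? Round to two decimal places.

Mean R_i = (-2.1 + 16.6 + 10.9 − 5.0 + 14.6) / 5 = 7.0000%
Mean R_m = (-2.9 + 11.8 + 9.0 − 1.4 + 10.6) / 5 = 5.4200%
Σ(R_i − R̄_i)(R_m − R̄_m) = 272.1300  ⇒  Cov = 272.1300 / 5 = 54.4260
Σ(R_m − R̄_m)² = 196.0880  ⇒  Var(R_m) = 196.0880 / 5 = 39.2176
β = Cov / Var(R_m) = 54.4260 / 39.2176 = 1.3878
MRP = 6.49% − 1.73% = 4.76%
E(R) = R_f + β × MRP = 1.73% + 1.3878 × 4.76% = 8.34%

8.34%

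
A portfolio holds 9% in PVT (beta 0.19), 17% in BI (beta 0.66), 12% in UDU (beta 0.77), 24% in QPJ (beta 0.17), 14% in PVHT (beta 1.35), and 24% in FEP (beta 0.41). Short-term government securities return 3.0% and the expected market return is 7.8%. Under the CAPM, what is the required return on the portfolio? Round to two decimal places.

β_P = Σ w_i β_i = 0.09×0.19 + 0.17×0.66 + 0.12×0.77 + 0.24×0.17 + 0.14×1.35 + 0.24×0.41 = 0.5499
MRP = 7.8% − 3.0% = 4.80%
E(R_P) = R_f + β_P × MRP = 3.0% + 0.5499 × 4.8% = 5.64%

5.64%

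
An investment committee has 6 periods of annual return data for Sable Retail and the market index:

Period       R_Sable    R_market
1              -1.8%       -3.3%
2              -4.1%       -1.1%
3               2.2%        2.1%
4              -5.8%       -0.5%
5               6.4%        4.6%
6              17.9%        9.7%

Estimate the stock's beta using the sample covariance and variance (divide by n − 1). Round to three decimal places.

1.752

Mean R_i = (-1.8 − 4.1 + 2.2 − 5.8 + 6.4 + 17.9) / 6 = 2.4667%
Mean R_m = (-3.3 − 1.1 + 2.1 − 0.5 + 4.6 + 9.7) / 6 = 1.9167%
Σ(R_i − R̄_i)(R_m − R̄_m) = 192.6733  ⇒  Cov = 192.6733 / 5 = 38.5347
Σ(R_m − R̄_m)² = 109.9683  ⇒  Var(R_m) = 109.9683 / 5 = 21.9937
β = Cov / Var(R_m) = 38.5347 / 21.9937 = 1.7521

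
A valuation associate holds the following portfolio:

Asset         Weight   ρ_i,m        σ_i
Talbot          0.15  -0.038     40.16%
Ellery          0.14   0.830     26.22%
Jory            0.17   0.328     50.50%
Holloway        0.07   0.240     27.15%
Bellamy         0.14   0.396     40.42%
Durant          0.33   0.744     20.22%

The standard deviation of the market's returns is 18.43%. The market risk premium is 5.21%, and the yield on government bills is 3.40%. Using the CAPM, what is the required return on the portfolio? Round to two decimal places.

7.16%

β_Talbot = -0.038 × 40.16% / 18.43% = -0.0828
β_Ellery = 0.830 × 26.22% / 18.43% = 1.1808
β_Jory = 0.328 × 50.50% / 18.43% = 0.8988
β_Holloway = 0.240 × 27.15% / 18.43% = 0.3536
β_Bellamy = 0.396 × 40.42% / 18.43% = 0.8685
β_Durant = 0.744 × 20.22% / 18.43% = 0.8163
β_P = Σ w_i β_i = 0.15×-0.0828 + 0.14×1.1808 + 0.17×0.8988 + 0.07×0.3536 + 0.14×0.8685 + 0.33×0.8163 = 0.7214
E(R_P) = R_f + β_P × MRP = 3.40% + 0.7214 × 5.21% = 7.16%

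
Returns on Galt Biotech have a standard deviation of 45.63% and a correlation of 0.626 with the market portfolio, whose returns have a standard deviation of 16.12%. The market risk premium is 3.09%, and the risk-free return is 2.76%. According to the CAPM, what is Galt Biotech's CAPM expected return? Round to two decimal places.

β = ρ × σ_i / σ_m = 0.626 × 45.63% / 16.12% = 1.7720
E(R) = 2.76% + 1.7720 × 3.09% = 8.24%

8.24%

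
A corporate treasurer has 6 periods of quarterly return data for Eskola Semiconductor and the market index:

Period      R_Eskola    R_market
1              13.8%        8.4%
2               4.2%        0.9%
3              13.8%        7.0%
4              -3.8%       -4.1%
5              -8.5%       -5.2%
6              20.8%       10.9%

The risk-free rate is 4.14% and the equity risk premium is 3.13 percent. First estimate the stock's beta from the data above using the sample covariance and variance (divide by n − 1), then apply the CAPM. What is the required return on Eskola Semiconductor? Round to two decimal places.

Mean R_i = (13.8 + 4.2 + 13.8 − 3.8 − 8.5 + 20.8) / 6 = 6.7167%
Mean R_m = (8.4 + 0.9 + 7.0 − 4.1 − 5.2 + 10.9) / 6 = 2.9833%
Σ(R_i − R̄_i)(R_m − R̄_m) = 382.5717  ⇒  Cov = 382.5717 / 5 = 76.5143
Σ(R_m − R̄_m)² = 229.6283  ⇒  Var(R_m) = 229.6283 / 5 = 45.9257
β = Cov / Var(R_m) = 76.5143 / 45.9257 = 1.6660
E(R) = R_f + β × MRP = 4.14% + 1.6660 × 3.13% = 9.35%

9.35%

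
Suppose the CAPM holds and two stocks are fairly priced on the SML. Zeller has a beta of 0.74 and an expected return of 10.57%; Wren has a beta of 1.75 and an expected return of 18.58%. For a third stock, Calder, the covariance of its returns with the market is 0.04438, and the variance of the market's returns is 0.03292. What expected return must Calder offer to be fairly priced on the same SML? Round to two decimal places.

15.39%

MRP = (18.58% − 10.57%) / (1.75 − 0.74) = 7.9307%
R_f = 10.57% − 0.74 × 7.9307% = 4.7013%
β_Calder = Cov / Var(R_m) = 0.04438 / 0.03292 = 1.3481
E(R_Calder) = R_f + β × MRP = 4.7013% + 1.3481 × 7.9307% = 15.39%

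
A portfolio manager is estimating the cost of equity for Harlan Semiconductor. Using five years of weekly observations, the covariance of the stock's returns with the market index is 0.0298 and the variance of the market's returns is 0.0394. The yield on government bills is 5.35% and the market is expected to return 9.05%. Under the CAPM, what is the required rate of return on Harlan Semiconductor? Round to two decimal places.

8.15%

β = Cov(R_i, R_m) / Var(R_m) = 0.0298 / 0.0394 = 0.7563
MRP = 9.05% − 5.35% = 3.70%
E(R) = R_f + β × MRP = 5.35% + 0.7563 × 3.70% = 8.15%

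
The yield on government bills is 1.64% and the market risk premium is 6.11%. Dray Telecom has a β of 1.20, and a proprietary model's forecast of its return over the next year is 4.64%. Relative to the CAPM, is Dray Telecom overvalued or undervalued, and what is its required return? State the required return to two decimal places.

Required return = R_f + β·MRP = 1.64% + 1.20 × 6.11% = 8.97%
Forecast 4.64% < required 8.97% → the stock plots below the SML → overvalued.

Overvalued; required return 8.97%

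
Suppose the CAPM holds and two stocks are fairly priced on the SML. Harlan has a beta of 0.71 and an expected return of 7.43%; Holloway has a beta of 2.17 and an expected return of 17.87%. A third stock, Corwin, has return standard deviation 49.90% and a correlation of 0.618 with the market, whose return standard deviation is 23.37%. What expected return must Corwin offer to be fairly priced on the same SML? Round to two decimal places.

MRP = (17.87% − 7.43%) / (2.17 − 0.71) = 7.1507%
R_f = 7.43% − 0.71 × 7.1507% = 2.3530%
β_Corwin = ρ·σ_i/σ_m = 0.618 × 49.90 / 23.37 = 1.3196
E(R_Corwin) = R_f + β × MRP = 2.3530% + 1.3196 × 7.1507% = 11.79%

11.79%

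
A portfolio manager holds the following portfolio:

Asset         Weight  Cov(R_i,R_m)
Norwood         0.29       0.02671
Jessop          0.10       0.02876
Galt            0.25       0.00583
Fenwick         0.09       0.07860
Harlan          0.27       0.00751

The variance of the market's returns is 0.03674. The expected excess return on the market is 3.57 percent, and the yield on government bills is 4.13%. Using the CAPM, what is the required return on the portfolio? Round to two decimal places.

6.19%

β_Norwood = 0.02671 / 0.03674 = 0.7270
β_Jessop = 0.02876 / 0.03674 = 0.7828
β_Galt = 0.00583 / 0.03674 = 0.1587
β_Fenwick = 0.07860 / 0.03674 = 2.1394
β_Harlan = 0.00751 / 0.03674 = 0.2044
β_P = Σ w_i β_i = 0.29×0.7270 + 0.10×0.7828 + 0.25×0.1587 + 0.09×2.1394 + 0.27×0.2044 = 0.5765
E(R_P) = R_f + β_P × MRP = 4.13% + 0.5765 × 3.57% = 6.19%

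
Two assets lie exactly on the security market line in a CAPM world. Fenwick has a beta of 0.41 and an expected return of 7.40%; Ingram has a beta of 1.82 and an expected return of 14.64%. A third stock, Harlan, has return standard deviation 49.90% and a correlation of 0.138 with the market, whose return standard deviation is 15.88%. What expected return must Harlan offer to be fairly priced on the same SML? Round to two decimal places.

7.52%

MRP = (14.64% − 7.40%) / (1.82 − 0.41) = 5.1348%
R_f = 7.40% − 0.41 × 5.1348% = 5.2947%
β_Harlan = ρ·σ_i/σ_m = 0.138 × 49.90 / 15.88 = 0.4336
E(R_Harlan) = R_f + β × MRP = 5.2947% + 0.4336 × 5.1348% = 7.52%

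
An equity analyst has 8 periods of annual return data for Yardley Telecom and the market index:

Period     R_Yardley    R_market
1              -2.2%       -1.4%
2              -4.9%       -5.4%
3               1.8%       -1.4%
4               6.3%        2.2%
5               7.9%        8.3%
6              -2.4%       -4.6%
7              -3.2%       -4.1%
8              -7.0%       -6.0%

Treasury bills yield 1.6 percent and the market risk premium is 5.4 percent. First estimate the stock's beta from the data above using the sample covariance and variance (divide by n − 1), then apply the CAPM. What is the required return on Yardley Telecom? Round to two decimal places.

Mean R_i = (-2.2 − 4.9 + 1.8 + 6.3 + 7.9 − 2.4 − 3.2 − 7.0) / 8 = -0.4625%
Mean R_m = (-1.4 − 5.4 − 1.4 + 2.2 + 8.3 − 4.6 − 4.1 − 6.0) / 8 = -1.5500%
Σ(R_i − R̄_i)(R_m − R̄_m) = 166.8750  ⇒  Cov = 166.8750 / 7 = 23.8393
Σ(R_m − R̄_m)² = 161.5600  ⇒  Var(R_m) = 161.5600 / 7 = 23.0800
β = Cov / Var(R_m) = 23.8393 / 23.0800 = 1.0329
E(R) = R_f + β × MRP = 1.6% + 1.0329 × 5.4% = 7.18%

7.18%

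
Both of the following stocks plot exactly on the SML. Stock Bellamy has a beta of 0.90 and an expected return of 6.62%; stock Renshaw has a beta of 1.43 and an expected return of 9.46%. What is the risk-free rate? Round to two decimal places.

Both satisfy E(R) = R_f + β·MRP, so the slope of the SML is
MRP = (9.46% − 6.62%) / (1.43 − 0.90) = 2.84% / 0.53 = 5.3585%
R_f = E(R_Bellamy) − β_Bellamy·MRP = 6.62% − 0.90 × 5.3585% = 1.7974%

1.80%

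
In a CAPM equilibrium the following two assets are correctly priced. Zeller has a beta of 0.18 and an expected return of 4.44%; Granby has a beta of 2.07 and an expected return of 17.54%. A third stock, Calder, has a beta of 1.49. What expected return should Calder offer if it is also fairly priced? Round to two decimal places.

MRP (SML slope) = (17.54% − 4.44%) / (2.07 − 0.18) = 13.10% / 1.89 = 6.9312%
R_f (intercept) = 4.44% − 0.18 × 6.9312% = 3.1924%
E(R_Calder) = R_f + β × MRP = 3.1924% + 1.49 × 6.9312% = 13.52%

13.52%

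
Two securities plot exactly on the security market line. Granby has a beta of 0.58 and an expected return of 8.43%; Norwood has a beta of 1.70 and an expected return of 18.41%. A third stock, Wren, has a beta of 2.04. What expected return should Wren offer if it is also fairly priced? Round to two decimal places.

MRP (SML slope) = (18.41% − 8.43%) / (1.70 − 0.58) = 9.98% / 1.12 = 8.9107%
R_f (intercept) = 8.43% − 0.58 × 8.9107% = 3.2618%
E(R_Wren) = R_f + β × MRP = 3.2618% + 2.04 × 8.9107% = 21.44%

21.44%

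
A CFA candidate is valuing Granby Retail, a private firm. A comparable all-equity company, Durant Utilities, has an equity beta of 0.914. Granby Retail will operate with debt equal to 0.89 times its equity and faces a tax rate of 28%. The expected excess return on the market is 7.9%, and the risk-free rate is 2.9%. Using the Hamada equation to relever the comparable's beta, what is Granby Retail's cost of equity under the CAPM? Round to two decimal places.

β_L = β_U × [1 + (1 − t)(D/E)] = 0.914 × [1 + (1 − 0.28) × 0.89]
    = 0.914 × [1 + 0.72 × 0.89] = 0.914 × 1.6408 = 1.4997
E(R) = R_f + β_L × MRP = 2.9% + 1.4997 × 7.9% = 14.75%

14.75%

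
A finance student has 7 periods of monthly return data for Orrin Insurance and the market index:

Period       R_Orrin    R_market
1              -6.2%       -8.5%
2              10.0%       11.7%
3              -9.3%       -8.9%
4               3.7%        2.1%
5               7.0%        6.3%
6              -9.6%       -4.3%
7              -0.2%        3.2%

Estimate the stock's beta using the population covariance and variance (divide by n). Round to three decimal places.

Mean R_i = (-6.2 + 10.0 − 9.3 + 3.7 + 7.0 − 9.6 − 0.2) / 7 = -0.6571%
Mean R_m = (-8.5 + 11.7 − 8.9 + 2.1 + 6.3 − 4.3 + 3.2) / 7 = 0.2286%
Σ(R_i − R̄_i)(R_m − R̄_m) = 346.0314  ⇒  Cov = 346.0314 / 7 = 49.4331
Σ(R_m − R̄_m)² = 360.8143  ⇒  Var(R_m) = 360.8143 / 7 = 51.5449
β = Cov / Var(R_m) = 49.4331 / 51.5449 = 0.9590

0.959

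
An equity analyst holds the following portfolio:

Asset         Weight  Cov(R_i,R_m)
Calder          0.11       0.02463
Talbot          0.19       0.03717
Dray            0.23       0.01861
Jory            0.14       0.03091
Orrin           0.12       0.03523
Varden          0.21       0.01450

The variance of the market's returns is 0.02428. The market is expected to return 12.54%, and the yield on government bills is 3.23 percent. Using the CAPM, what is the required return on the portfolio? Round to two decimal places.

13.07%

β_Calder = 0.02463 / 0.02428 = 1.0144
β_Talbot = 0.03717 / 0.02428 = 1.5309
β_Dray = 0.01861 / 0.02428 = 0.7665
β_Jory = 0.03091 / 0.02428 = 1.2731
β_Orrin = 0.03523 / 0.02428 = 1.4510
β_Varden = 0.01450 / 0.02428 = 0.5972
β_P = Σ w_i β_i = 0.11×1.0144 + 0.19×1.5309 + 0.23×0.7665 + 0.14×1.2731 + 0.12×1.4510 + 0.21×0.5972 = 1.0565
MRP = 12.54% − 3.23% = 9.31%
E(R_P) = R_f + β_P × MRP = 3.23% + 1.0565 × 9.31% = 13.07%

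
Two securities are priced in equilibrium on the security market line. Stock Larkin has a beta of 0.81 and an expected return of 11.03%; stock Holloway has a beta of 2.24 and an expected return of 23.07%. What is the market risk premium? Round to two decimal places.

8.42%

Both satisfy E(R) = R_f + β·MRP, so the slope of the SML is
MRP = (23.07% − 11.03%) / (2.24 − 0.81) = 12.04% / 1.43 = 8.4196%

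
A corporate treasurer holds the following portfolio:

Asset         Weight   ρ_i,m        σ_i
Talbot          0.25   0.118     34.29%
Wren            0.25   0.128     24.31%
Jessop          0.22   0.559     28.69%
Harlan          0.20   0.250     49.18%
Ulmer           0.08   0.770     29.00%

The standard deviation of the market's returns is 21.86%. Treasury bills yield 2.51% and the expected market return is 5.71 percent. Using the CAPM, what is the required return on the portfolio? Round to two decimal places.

3.91%

β_Talbot = 0.118 × 34.29% / 21.86% = 0.1851
β_Wren = 0.128 × 24.31% / 21.86% = 0.1423
β_Jessop = 0.559 × 28.69% / 21.86% = 0.7337
β_Harlan = 0.250 × 49.18% / 21.86% = 0.5624
β_Ulmer = 0.770 × 29.00% / 21.86% = 1.0215
β_P = Σ w_i β_i = 0.25×0.1851 + 0.25×0.1423 + 0.22×0.7337 + 0.20×0.5624 + 0.08×1.0215 = 0.4375
MRP = 5.71% − 2.51% = 3.20%
E(R_P) = R_f + β_P × MRP = 2.51% + 0.4375 × 3.20% = 3.91%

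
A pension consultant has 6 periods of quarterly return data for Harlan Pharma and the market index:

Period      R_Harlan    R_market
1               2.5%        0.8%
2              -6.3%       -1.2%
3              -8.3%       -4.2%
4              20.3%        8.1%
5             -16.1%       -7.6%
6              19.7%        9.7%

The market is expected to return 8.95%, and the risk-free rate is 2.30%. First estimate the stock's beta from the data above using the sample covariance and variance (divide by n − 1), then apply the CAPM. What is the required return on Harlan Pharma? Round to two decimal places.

16.96%

Mean R_i = (2.5 − 6.3 − 8.3 + 20.3 − 16.1 + 19.7) / 6 = 1.9667%
Mean R_m = (0.8 − 1.2 − 4.2 + 8.1 − 7.6 + 9.7) / 6 = 0.9333%
Σ(R_i − R̄_i)(R_m − R̄_m) = 511.2867  ⇒  Cov = 511.2867 / 5 = 102.2573
Σ(R_m − R̄_m)² = 231.9533  ⇒  Var(R_m) = 231.9533 / 5 = 46.3907
β = Cov / Var(R_m) = 102.2573 / 46.3907 = 2.2043
MRP = 8.95% − 2.30% = 6.65%
E(R) = R_f + β × MRP = 2.30% + 2.2043 × 6.65% = 16.96%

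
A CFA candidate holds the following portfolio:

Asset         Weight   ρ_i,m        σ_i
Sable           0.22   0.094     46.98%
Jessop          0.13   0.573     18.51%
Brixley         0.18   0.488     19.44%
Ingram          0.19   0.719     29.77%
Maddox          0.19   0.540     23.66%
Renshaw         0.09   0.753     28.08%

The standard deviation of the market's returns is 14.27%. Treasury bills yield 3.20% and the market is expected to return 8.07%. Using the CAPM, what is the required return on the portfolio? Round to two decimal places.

7.45%

β_Sable = 0.094 × 46.98% / 14.27% = 0.3095
β_Jessop = 0.573 × 18.51% / 14.27% = 0.7433
β_Brixley = 0.488 × 19.44% / 14.27% = 0.6648
β_Ingram = 0.719 × 29.77% / 14.27% = 1.5000
β_Maddox = 0.540 × 23.66% / 14.27% = 0.8953
β_Renshaw = 0.753 × 28.08% / 14.27% = 1.4817
β_P = Σ w_i β_i = 0.22×0.3095 + 0.13×0.7433 + 0.18×0.6648 + 0.19×1.5000 + 0.19×0.8953 + 0.09×1.4817 = 0.8728
MRP = 8.07% − 3.20% = 4.87%
E(R_P) = R_f + β_P × MRP = 3.20% + 0.8728 × 4.87% = 7.45%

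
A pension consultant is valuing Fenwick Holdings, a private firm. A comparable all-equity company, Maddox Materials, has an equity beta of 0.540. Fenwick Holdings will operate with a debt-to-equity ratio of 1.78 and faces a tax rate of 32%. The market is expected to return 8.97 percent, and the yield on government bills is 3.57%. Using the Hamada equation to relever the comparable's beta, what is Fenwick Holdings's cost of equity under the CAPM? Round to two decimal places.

β_L = β_U × [1 + (1 − t)(D/E)] = 0.540 × [1 + (1 − 0.32) × 1.78]
    = 0.540 × [1 + 0.68 × 1.78] = 0.540 × 2.2104 = 1.1936
MRP = 8.97% − 3.57% = 5.40%
E(R) = R_f + β_L × MRP = 3.57% + 1.1936 × 5.40% = 10.02%

10.02%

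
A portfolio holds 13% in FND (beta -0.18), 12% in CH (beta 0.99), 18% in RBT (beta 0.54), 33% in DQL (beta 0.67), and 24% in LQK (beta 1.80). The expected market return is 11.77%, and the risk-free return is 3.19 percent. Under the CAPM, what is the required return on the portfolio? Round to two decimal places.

10.45%

β_P = Σ w_i β_i = 0.13×-0.18 + 0.12×0.99 + 0.18×0.54 + 0.33×0.67 + 0.24×1.80 = 0.8457
MRP = 11.77% − 3.19% = 8.58%
E(R_P) = R_f + β_P × MRP = 3.19% + 0.8457 × 8.58% = 10.45%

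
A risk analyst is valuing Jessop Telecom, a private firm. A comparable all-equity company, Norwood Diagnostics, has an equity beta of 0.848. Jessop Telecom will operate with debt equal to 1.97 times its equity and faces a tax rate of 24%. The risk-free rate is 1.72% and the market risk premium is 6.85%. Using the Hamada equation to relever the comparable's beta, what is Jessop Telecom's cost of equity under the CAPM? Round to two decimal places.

β_L = β_U × [1 + (1 − t)(D/E)] = 0.848 × [1 + (1 − 0.24) × 1.97]
    = 0.848 × [1 + 0.76 × 1.97] = 0.848 × 2.4972 = 2.1176
E(R) = R_f + β_L × MRP = 1.72% + 2.1176 × 6.85% = 16.23%

16.23%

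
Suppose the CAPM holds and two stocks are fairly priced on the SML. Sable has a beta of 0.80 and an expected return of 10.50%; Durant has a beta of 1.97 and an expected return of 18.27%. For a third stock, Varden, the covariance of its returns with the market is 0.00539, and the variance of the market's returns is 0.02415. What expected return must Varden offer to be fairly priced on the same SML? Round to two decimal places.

MRP = (18.27% − 10.50%) / (1.97 − 0.80) = 6.6410%
R_f = 10.50% − 0.80 × 6.6410% = 5.1872%
β_Varden = Cov / Var(R_m) = 0.00539 / 0.02415 = 0.2232
E(R_Varden) = R_f + β × MRP = 5.1872% + 0.2232 × 6.6410% = 6.67%

6.67%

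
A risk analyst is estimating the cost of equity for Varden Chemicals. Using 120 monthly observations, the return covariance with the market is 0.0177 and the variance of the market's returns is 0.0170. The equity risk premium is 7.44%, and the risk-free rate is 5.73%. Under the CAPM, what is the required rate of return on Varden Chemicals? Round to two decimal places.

13.48%

β = Cov(R_i, R_m) / Var(R_m) = 0.0177 / 0.0170 = 1.0412
E(R) = R_f + β × MRP = 5.73% + 1.0412 × 7.44% = 13.48%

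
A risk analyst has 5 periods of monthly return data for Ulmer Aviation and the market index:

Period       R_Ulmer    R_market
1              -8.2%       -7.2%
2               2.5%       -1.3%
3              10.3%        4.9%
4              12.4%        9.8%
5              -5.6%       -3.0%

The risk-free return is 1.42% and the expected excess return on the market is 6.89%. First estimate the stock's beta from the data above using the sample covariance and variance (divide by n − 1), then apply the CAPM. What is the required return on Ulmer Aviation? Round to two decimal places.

Mean R_i = (-8.2 + 2.5 + 10.3 + 12.4 − 5.6) / 5 = 2.2800%
Mean R_m = (-7.2 − 1.3 + 4.9 + 9.8 − 3.0) / 5 = 0.6400%
Σ(R_i − R̄_i)(R_m − R̄_m) = 237.2840  ⇒  Cov = 237.2840 / 4 = 59.3210
Σ(R_m − R̄_m)² = 180.5320  ⇒  Var(R_m) = 180.5320 / 4 = 45.1330
β = Cov / Var(R_m) = 59.3210 / 45.1330 = 1.3144
E(R) = R_f + β × MRP = 1.42% + 1.3144 × 6.89% = 10.48%

10.48%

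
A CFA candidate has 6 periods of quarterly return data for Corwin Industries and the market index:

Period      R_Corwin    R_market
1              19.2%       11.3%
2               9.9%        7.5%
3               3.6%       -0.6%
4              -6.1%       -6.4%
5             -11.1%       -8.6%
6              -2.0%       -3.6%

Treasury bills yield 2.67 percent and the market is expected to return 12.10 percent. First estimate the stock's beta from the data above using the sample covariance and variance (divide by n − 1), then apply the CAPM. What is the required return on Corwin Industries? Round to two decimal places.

Mean R_i = (19.2 + 9.9 + 3.6 − 6.1 − 11.1 − 2.0) / 6 = 2.2500%
Mean R_m = (11.3 + 7.5 − 0.6 − 6.4 − 8.6 − 3.6) / 6 = -0.0667%
Σ(R_i − R̄_i)(R_m − R̄_m) = 431.6500  ⇒  Cov = 431.6500 / 5 = 86.3300
Σ(R_m − R̄_m)² = 312.1533  ⇒  Var(R_m) = 312.1533 / 5 = 62.4307
β = Cov / Var(R_m) = 86.3300 / 62.4307 = 1.3828
MRP = 12.10% − 2.67% = 9.43%
E(R) = R_f + β × MRP = 2.67% + 1.3828 × 9.43% = 15.71%

15.71%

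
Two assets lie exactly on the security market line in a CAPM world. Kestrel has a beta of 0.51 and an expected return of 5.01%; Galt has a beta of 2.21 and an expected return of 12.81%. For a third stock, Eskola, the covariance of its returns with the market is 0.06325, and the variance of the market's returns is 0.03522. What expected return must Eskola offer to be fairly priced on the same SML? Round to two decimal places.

10.91%

MRP = (12.81% − 5.01%) / (2.21 − 0.51) = 4.5882%
R_f = 5.01% − 0.51 × 4.5882% = 2.6700%
β_Eskola = Cov / Var(R_m) = 0.06325 / 0.03522 = 1.7959
E(R_Eskola) = R_f + β × MRP = 2.6700% + 1.7959 × 4.5882% = 10.91%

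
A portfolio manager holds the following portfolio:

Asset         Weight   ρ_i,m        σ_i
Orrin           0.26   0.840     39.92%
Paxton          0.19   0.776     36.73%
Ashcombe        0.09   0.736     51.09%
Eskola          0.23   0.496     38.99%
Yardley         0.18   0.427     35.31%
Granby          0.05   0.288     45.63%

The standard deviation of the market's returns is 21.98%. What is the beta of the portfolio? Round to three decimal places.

1.153

β_Orrin = 0.840 × 39.92% / 21.98% = 1.5256
β_Paxton = 0.776 × 36.73% / 21.98% = 1.2967
β_Ashcombe = 0.736 × 51.09% / 21.98% = 1.7107
β_Eskola = 0.496 × 38.99% / 21.98% = 0.8798
β_Yardley = 0.427 × 35.31% / 21.98% = 0.6860
β_Granby = 0.288 × 45.63% / 21.98% = 0.5979
β_P = Σ w_i β_i = 0.26×1.5256 + 0.19×1.2967 + 0.09×1.7107 + 0.23×0.8798 + 0.18×0.6860 + 0.05×0.5979 = 1.1527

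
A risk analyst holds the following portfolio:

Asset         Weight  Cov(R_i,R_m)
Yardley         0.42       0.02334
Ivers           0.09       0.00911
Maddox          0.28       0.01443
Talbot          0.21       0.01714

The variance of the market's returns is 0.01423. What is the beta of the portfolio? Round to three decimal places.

β_Yardley = 0.02334 / 0.01423 = 1.6402
β_Ivers = 0.00911 / 0.01423 = 0.6402
β_Maddox = 0.01443 / 0.01423 = 1.0141
β_Talbot = 0.01714 / 0.01423 = 1.2045
β_P = Σ w_i β_i = 0.42×1.6402 + 0.09×0.6402 + 0.28×1.0141 + 0.21×1.2045 = 1.2834

1.283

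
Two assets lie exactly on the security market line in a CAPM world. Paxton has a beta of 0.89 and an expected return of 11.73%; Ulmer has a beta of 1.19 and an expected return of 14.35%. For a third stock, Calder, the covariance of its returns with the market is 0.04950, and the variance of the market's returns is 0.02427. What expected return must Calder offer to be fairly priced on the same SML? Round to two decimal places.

MRP = (14.35% − 11.73%) / (1.19 − 0.89) = 8.7333%
R_f = 11.73% − 0.89 × 8.7333% = 3.9574%
β_Calder = Cov / Var(R_m) = 0.04950 / 0.02427 = 2.0396
E(R_Calder) = R_f + β × MRP = 3.9574% + 2.0396 × 8.7333% = 21.77%

21.77%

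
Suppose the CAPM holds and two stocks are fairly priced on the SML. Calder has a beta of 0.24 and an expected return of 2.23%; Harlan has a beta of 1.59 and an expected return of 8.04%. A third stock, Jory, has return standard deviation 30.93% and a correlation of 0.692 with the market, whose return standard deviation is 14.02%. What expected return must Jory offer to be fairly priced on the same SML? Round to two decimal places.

7.77%

MRP = (8.04% − 2.23%) / (1.59 − 0.24) = 4.3037%
R_f = 2.23% − 0.24 × 4.3037% = 1.1971%
β_Jory = ρ·σ_i/σ_m = 0.692 × 30.93 / 14.02 = 1.5266
E(R_Jory) = R_f + β × MRP = 1.1971% + 1.5266 × 4.3037% = 7.77%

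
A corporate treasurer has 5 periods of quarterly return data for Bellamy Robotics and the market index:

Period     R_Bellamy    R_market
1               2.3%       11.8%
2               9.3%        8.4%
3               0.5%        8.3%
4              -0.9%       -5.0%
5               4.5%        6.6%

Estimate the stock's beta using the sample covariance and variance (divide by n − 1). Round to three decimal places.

0.296

Mean R_i = (2.3 + 9.3 + 0.5 − 0.9 + 4.5) / 5 = 3.1400%
Mean R_m = (11.8 + 8.4 + 8.3 − 5.0 + 6.6) / 5 = 6.0200%
Σ(R_i − R̄_i)(R_m − R̄_m) = 49.0960  ⇒  Cov = 49.0960 / 4 = 12.2740
Σ(R_m − R̄_m)² = 166.0480  ⇒  Var(R_m) = 166.0480 / 4 = 41.5120
β = Cov / Var(R_m) = 12.2740 / 41.5120 = 0.2957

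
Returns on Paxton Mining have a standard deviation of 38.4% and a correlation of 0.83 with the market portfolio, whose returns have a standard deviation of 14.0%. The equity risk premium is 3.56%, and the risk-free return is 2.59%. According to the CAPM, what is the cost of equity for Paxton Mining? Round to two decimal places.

10.69%

β = ρ × σ_i / σ_m = 0.83 × 38.4% / 14.0% = 2.2766
E(R) = 2.59% + 2.2766 × 3.56% = 10.69%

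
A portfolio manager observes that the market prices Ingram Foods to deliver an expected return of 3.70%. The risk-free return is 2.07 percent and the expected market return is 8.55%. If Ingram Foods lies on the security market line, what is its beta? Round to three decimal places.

MRP = 8.55% − 2.07% = 6.48%
β = (E(R) − R_f) / MRP = (3.70% − 2.07%) / 6.48% = 1.63% / 6.48% = 0.252

0.252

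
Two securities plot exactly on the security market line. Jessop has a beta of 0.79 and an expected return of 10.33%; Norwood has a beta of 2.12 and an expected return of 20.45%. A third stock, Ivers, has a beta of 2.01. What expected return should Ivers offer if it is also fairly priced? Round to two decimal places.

MRP (SML slope) = (20.45% − 10.33%) / (2.12 − 0.79) = 10.12% / 1.33 = 7.6090%
R_f (intercept) = 10.33% − 0.79 × 7.6090% = 4.3189%
E(R_Ivers) = R_f + β × MRP = 4.3189% + 2.01 × 7.6090% = 19.61%

19.61%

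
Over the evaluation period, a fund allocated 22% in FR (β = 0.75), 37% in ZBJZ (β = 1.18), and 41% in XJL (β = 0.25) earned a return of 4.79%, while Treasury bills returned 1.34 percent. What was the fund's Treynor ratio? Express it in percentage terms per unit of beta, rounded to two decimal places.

4.90%

β_P = 0.22×0.75 + 0.37×1.18 + 0.41×0.25 = 0.7041
Treynor = (R_P − R_f) / β_P = (4.79% − 1.34%) / 0.7041 = 3.45% / 0.7041 = 4.90%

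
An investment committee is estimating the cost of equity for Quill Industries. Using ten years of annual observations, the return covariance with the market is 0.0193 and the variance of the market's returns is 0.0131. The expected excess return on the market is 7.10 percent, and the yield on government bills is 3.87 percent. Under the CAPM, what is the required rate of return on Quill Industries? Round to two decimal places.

β = Cov(R_i, R_m) / Var(R_m) = 0.0193 / 0.0131 = 1.4733
E(R) = R_f + β × MRP = 3.87% + 1.4733 × 7.10% = 14.33%

14.33%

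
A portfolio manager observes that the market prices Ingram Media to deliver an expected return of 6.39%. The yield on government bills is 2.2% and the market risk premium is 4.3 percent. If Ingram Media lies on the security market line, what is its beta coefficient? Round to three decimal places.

0.974

β = (E(R) − R_f) / MRP = (6.39% − 2.2%) / 4.3% = 4.19% / 4.3% = 0.974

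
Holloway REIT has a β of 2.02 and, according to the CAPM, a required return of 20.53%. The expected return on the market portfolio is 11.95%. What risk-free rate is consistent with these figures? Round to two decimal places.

E(R) = R_f + β(E(R_m) − R_f) = R_f(1 − β) + β·E(R_m)
20.53% = R_f × (1 − 2.02) + 2.02 × 11.95%
20.53% = R_f × -1.02 + 24.1390%
R_f = (20.53% − 24.1390%) / -1.02 = 3.54%

3.54%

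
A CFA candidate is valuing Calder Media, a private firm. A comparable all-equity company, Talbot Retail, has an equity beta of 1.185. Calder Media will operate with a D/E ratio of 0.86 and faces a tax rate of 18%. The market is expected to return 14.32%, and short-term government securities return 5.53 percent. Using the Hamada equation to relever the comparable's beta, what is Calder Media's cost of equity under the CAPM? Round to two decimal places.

23.29%

β_L = β_U × [1 + (1 − t)(D/E)] = 1.185 × [1 + (1 − 0.18) × 0.86]
    = 1.185 × [1 + 0.82 × 0.86] = 1.185 × 1.7052 = 2.0207
MRP = 14.32% − 5.53% = 8.79%
E(R) = R_f + β_L × MRP = 5.53% + 2.0207 × 8.79% = 23.29%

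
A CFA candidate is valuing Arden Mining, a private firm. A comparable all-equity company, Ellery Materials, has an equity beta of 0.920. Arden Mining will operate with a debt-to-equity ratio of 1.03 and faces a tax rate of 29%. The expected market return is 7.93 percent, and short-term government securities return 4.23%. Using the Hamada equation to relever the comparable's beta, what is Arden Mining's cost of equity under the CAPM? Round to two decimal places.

10.12%

β_L = β_U × [1 + (1 − t)(D/E)] = 0.920 × [1 + (1 − 0.29) × 1.03]
    = 0.920 × [1 + 0.71 × 1.03] = 0.920 × 1.7313 = 1.5928
MRP = 7.93% − 4.23% = 3.70%
E(R) = R_f + β_L × MRP = 4.23% + 1.5928 × 3.70% = 10.12%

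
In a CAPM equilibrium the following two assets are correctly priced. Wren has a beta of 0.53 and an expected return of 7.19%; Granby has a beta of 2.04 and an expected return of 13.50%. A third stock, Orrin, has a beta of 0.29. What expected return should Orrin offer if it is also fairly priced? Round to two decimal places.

6.19%

MRP (SML slope) = (13.50% − 7.19%) / (2.04 − 0.53) = 6.31% / 1.51 = 4.1788%
R_f (intercept) = 7.19% − 0.53 × 4.1788% = 4.9752%
E(R_Orrin) = R_f + β × MRP = 4.9752% + 0.29 × 4.1788% = 6.19%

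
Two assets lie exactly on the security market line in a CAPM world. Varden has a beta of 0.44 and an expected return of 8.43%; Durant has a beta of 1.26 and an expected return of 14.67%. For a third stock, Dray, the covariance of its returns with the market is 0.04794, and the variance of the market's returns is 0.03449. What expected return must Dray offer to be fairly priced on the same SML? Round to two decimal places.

15.66%

MRP = (14.67% − 8.43%) / (1.26 − 0.44) = 7.6098%
R_f = 8.43% − 0.44 × 7.6098% = 5.0817%
β_Dray = Cov / Var(R_m) = 0.04794 / 0.03449 = 1.3900
E(R_Dray) = R_f + β × MRP = 5.0817% + 1.3900 × 7.6098% = 15.66%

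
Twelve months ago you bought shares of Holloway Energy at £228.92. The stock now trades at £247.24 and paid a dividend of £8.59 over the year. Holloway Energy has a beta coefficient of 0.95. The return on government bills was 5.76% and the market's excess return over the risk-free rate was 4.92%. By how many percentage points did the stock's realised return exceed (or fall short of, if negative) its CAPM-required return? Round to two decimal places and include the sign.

Realised HPR = (P1 + D1 − P0) / P0 = (247.24 + 8.59 − 228.92) / 228.92 = 26.91 / 228.92 = 11.7552%
CAPM required = R_f + β·MRP = 5.76% + 0.95 × 4.92% = 10.4340%
α = realised − required = 11.7552% − 10.4340% = +1.32%

+1.32%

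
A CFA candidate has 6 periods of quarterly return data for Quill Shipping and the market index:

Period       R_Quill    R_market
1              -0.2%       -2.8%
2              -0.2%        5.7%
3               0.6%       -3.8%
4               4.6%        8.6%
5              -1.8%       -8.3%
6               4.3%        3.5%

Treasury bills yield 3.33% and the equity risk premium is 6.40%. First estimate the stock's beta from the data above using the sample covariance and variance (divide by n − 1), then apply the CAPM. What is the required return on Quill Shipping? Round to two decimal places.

Mean R_i = (-0.2 − 0.2 + 0.6 + 4.6 − 1.8 + 4.3) / 6 = 1.2167%
Mean R_m = (-2.8 + 5.7 − 3.8 + 8.6 − 8.3 + 3.5) / 6 = 0.4833%
Σ(R_i − R̄_i)(R_m − R̄_m) = 63.1617  ⇒  Cov = 63.1617 / 5 = 12.6323
Σ(R_m − R̄_m)² = 208.4683  ⇒  Var(R_m) = 208.4683 / 5 = 41.6937
β = Cov / Var(R_m) = 12.6323 / 41.6937 = 0.3030
E(R) = R_f + β × MRP = 3.33% + 0.3030 × 6.40% = 5.27%

5.27%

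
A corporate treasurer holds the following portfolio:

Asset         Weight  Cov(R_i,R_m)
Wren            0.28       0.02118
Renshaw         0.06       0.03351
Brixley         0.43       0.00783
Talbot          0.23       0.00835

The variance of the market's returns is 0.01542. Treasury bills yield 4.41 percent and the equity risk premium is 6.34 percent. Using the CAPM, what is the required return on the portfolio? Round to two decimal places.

β_Wren = 0.02118 / 0.01542 = 1.3735
β_Renshaw = 0.03351 / 0.01542 = 2.1732
β_Brixley = 0.00783 / 0.01542 = 0.5078
β_Talbot = 0.00835 / 0.01542 = 0.5415
β_P = Σ w_i β_i = 0.28×1.3735 + 0.06×2.1732 + 0.43×0.5078 + 0.23×0.5415 = 0.8579
E(R_P) = R_f + β_P × MRP = 4.41% + 0.8579 × 6.34% = 9.85%

9.85%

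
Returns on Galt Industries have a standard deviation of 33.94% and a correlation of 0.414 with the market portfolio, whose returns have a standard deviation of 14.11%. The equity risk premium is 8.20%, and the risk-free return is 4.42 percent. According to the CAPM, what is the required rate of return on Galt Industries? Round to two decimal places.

β = ρ × σ_i / σ_m = 0.414 × 33.94% / 14.11% = 0.9958
E(R) = 4.42% + 0.9958 × 8.20% = 12.59%

12.59%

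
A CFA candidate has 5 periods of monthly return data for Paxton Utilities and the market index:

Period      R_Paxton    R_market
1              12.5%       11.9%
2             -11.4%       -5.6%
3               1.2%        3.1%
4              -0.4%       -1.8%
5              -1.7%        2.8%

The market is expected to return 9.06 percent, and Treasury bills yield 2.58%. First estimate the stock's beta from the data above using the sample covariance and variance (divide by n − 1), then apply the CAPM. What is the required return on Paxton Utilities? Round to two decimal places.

10.56%

Mean R_i = (12.5 − 11.4 + 1.2 − 0.4 − 1.7) / 5 = 0.0400%
Mean R_m = (11.9 − 5.6 + 3.1 − 1.8 + 2.8) / 5 = 2.0800%
Σ(R_i − R̄_i)(R_m − R̄_m) = 211.8540  ⇒  Cov = 211.8540 / 4 = 52.9635
Σ(R_m − R̄_m)² = 172.0280  ⇒  Var(R_m) = 172.0280 / 4 = 43.0070
β = Cov / Var(R_m) = 52.9635 / 43.0070 = 1.2315
MRP = 9.06% − 2.58% = 6.48%
E(R) = R_f + β × MRP = 2.58% + 1.2315 × 6.48% = 10.56%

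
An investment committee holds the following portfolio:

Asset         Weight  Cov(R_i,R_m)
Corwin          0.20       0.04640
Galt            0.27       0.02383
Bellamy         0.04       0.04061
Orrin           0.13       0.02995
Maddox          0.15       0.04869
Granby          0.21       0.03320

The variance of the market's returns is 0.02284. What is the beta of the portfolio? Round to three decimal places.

β_Corwin = 0.04640 / 0.02284 = 2.0315
β_Galt = 0.02383 / 0.02284 = 1.0433
β_Bellamy = 0.04061 / 0.02284 = 1.7780
β_Orrin = 0.02995 / 0.02284 = 1.3113
β_Maddox = 0.04869 / 0.02284 = 2.1318
β_Granby = 0.03320 / 0.02284 = 1.4536
β_P = Σ w_i β_i = 0.20×2.0315 + 0.27×1.0433 + 0.04×1.7780 + 0.13×1.3113 + 0.15×2.1318 + 0.21×1.4536 = 1.5546

1.555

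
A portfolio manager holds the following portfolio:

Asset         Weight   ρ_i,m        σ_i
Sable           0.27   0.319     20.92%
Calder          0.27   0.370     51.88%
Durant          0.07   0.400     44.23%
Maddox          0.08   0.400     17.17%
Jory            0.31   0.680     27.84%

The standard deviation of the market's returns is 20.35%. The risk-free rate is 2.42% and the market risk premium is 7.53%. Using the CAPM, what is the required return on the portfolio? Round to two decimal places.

β_Sable = 0.319 × 20.92% / 20.35% = 0.3279
β_Calder = 0.370 × 51.88% / 20.35% = 0.9433
β_Durant = 0.400 × 44.23% / 20.35% = 0.8694
β_Maddox = 0.400 × 17.17% / 20.35% = 0.3375
β_Jory = 0.680 × 27.84% / 20.35% = 0.9303
β_P = Σ w_i β_i = 0.27×0.3279 + 0.27×0.9433 + 0.07×0.8694 + 0.08×0.3375 + 0.31×0.9303 = 0.7195
E(R_P) = R_f + β_P × MRP = 2.42% + 0.7195 × 7.53% = 7.84%

7.84%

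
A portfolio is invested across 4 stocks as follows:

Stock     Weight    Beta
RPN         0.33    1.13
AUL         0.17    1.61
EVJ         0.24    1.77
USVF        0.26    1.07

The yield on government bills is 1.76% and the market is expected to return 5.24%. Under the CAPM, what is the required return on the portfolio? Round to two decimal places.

6.46%

β_P = Σ w_i β_i = 0.33×1.13 + 0.17×1.61 + 0.24×1.77 + 0.26×1.07 = 1.3496
MRP = 5.24% − 1.76% = 3.48%
E(R_P) = R_f + β_P × MRP = 1.76% + 1.3496 × 3.48% = 6.46%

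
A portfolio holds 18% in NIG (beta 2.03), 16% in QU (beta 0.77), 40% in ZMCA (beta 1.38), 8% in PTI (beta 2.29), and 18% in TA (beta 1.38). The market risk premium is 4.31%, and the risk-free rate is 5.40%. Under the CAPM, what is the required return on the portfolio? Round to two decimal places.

11.75%

β_P = Σ w_i β_i = 0.18×2.03 + 0.16×0.77 + 0.40×1.38 + 0.08×2.29 + 0.18×1.38 = 1.4722
E(R_P) = R_f + β_P × MRP = 5.40% + 1.4722 × 4.31% = 11.75%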